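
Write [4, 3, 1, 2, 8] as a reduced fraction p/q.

Using pₖ = aₖpₖ₋₁ + pₖ₋₂ and qₖ = aₖqₖ₋₁ + qₖ₋₂:
  k=0: a=4, p=4, q=1
  k=1: a=3, p=13, q=3
  k=2: a=1, p=17, q=4
  k=3: a=2, p=47, q=11
  k=4: a=8, p=393, q=92

393/92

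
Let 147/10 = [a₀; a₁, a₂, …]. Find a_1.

1

147 = 14·10 + 7   →  a_0 = 14
10 = 1·7 + 3   →  a_1 = 1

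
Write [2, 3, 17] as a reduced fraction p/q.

Fold from the inside: start with 17/1.
  3 + 1/17 = 52/17
  2 + 17/52 = 121/52

121/52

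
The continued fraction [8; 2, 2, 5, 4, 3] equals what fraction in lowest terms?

Fold from the inside: start with 3/1.
  4 + 1/3 = 13/3
  5 + 3/13 = 68/13
  2 + 13/68 = 149/68
  2 + 68/149 = 366/149
  8 + 149/366 = 3077/366

3077/366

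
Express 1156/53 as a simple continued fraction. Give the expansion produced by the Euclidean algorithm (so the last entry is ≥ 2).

[21; 1, 4, 3, 3]

1156 = 21×53 + 43
53 = 1×43 + 10
43 = 4×10 + 3
10 = 3×3 + 1
3 = 3×1 + 0  (stop)
So 1156/53 = [21; 1, 4, 3, 3].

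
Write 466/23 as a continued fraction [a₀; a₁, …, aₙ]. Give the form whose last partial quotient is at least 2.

[20; 3, 1, 5]

466 = 20*23 + 6
23 = 3*6 + 5
6 = 1*5 + 1
5 = 5*1 + 0  (stop)
So 466/23 = [20; 3, 1, 5].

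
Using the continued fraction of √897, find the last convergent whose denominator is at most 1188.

√897 = [29; 1, 18, 1, 58, …] (period length 4).
Convergents:
  p_0/q_0 = 29/1
  p_1/q_1 = 30/1
  p_2/q_2 = 569/19
  p_3/q_3 = 599/20
  p_4/q_4 = 35311/1179
  p_5/q_5 = 35910/1199
q_4 = 1179 ≤ 1188 < 1199 = q_5, so the answer is 35311/1179.

35311/1179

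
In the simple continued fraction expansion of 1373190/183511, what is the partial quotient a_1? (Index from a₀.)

1373190 = 7·183511 + 88613   →  a_0 = 7
183511 = 2·88613 + 6285   →  a_1 = 2

2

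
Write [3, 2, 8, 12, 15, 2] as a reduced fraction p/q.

Fold from the inside: start with 2/1.
  15 + 1/2 = 31/2
  12 + 2/31 = 374/31
  8 + 31/374 = 3023/374
  2 + 374/3023 = 6420/3023
  3 + 3023/6420 = 22283/6420

22283/6420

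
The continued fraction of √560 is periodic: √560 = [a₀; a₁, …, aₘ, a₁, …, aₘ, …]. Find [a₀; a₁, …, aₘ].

a₀ = ⌊√560⌋ = 23.
With m₀=0, d₀=1 and mₖ₊₁ = dₖaₖ − mₖ, dₖ₊₁ = (n − mₖ₊₁²)/dₖ, aₖ₊₁ = ⌊(a₀+mₖ₊₁)/dₖ₊₁⌋:
  k=1: m=23, d=31, a=1
  k=2: m=8, d=16, a=1
  k=3: m=8, d=31, a=1
  k=4: m=23, d=1, a=46
d=1 and a=2a₀=46 at k=4, so the next step gives (m, d) = (23, 31) again — its k=1 value — and the period has length 4.

[23; 1, 1, 1, 46]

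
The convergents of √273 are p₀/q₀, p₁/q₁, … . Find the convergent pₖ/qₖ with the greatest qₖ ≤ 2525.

√273 = [16; 1, 1, 10, 1, 1, 32, …] (period length 6).
Convergents:
  p_0/q_0 = 16/1
  p_1/q_1 = 17/1
  p_2/q_2 = 33/2
  p_3/q_3 = 347/21
  p_4/q_4 = 380/23
  p_5/q_5 = 727/44
  p_6/q_6 = 23644/1431
  p_7/q_7 = 24371/1475
  p_8/q_8 = 48015/2906
q_7 = 1475 ≤ 2525 < 2906 = q_8, so the answer is 24371/1475.

24371/1475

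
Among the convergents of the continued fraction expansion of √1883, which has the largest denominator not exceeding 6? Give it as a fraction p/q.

217/5

√1883 = [43; 2, 1, 1, 5, 1, 1, 2, 86, …] (period length 8).
Convergents:
  p_0/q_0 = 43/1
  p_1/q_1 = 87/2
  p_2/q_2 = 130/3
  p_3/q_3 = 217/5
  p_4/q_4 = 1215/28
q_3 = 5 ≤ 6 < 28 = q_4, so the answer is 217/5.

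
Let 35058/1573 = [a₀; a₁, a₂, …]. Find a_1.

3

35058 = 22·1573 + 452   →  a_0 = 22
1573 = 3·452 + 217   →  a_1 = 3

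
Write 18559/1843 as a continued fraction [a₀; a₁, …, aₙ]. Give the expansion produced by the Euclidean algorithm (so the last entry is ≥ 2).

18559 = 10×1843 + 129
1843 = 14×129 + 37
129 = 3×37 + 18
37 = 2×18 + 1
18 = 18×1 + 0  (stop)
So 18559/1843 = [10; 14, 3, 2, 18].

[10; 14, 3, 2, 18]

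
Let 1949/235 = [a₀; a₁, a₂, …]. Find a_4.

6

1949 = 8·235 + 69   →  a_0 = 8
235 = 3·69 + 28   →  a_1 = 3
69 = 2·28 + 13   →  a_2 = 2
28 = 2·13 + 2   →  a_3 = 2
13 = 6·2 + 1   →  a_4 = 6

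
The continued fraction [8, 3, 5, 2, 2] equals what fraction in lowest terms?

715/86

Using pₖ = aₖpₖ₋₁ + pₖ₋₂ and qₖ = aₖqₖ₋₁ + qₖ₋₂:
  k=0: a=8, p=8, q=1
  k=1: a=3, p=25, q=3
  k=2: a=5, p=133, q=16
  k=3: a=2, p=291, q=35
  k=4: a=2, p=715, q=86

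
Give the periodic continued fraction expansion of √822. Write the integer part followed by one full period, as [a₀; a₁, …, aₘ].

a₀ = ⌊√822⌋ = 28.
With m₀=0, d₀=1 and mₖ₊₁ = dₖaₖ − mₖ, dₖ₊₁ = (n − mₖ₊₁²)/dₖ, aₖ₊₁ = ⌊(a₀+mₖ₊₁)/dₖ₊₁⌋:
  k=1: m=28, d=38, a=1
  k=2: m=10, d=19, a=2
  k=3: m=28, d=2, a=28
  k=4: m=28, d=19, a=2
  k=5: m=10, d=38, a=1
  k=6: m=28, d=1, a=56
d=1 and a=2a₀=56 at k=6, so the next step gives (m, d) = (28, 38) again — its k=1 value — and the period has length 6.

[28; 1, 2, 28, 2, 1, 56]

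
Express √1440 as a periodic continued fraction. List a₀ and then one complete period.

a₀ = ⌊√1440⌋ = 37.

[37; 1, 17, 1, 74]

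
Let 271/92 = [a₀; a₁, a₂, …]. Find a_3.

2

271 = 2·92 + 87   →  a_0 = 2
92 = 1·87 + 5   →  a_1 = 1
87 = 17·5 + 2   →  a_2 = 17
5 = 2·2 + 1   →  a_3 = 2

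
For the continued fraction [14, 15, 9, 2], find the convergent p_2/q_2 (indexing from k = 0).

1913/136

Using pₖ = aₖpₖ₋₁ + pₖ₋₂, qₖ = aₖqₖ₋₁ + qₖ₋₂ (with p₋₁=1, p₋₂=0, q₋₁=0, q₋₂=1):
  k=0: a=14, p=14, q=1
  k=1: a=15, p=211, q=15
  k=2: a=9, p=1913, q=136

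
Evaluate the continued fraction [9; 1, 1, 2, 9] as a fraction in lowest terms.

451/47

Using pₖ = aₖpₖ₋₁ + pₖ₋₂ and qₖ = aₖqₖ₋₁ + qₖ₋₂:
  k=0: a=9, p=9, q=1
  k=1: a=1, p=10, q=1
  k=2: a=1, p=19, q=2
  k=3: a=2, p=48, q=5
  k=4: a=9, p=451, q=47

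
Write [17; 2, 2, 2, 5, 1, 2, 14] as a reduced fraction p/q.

54737/3143

Fold from the inside: start with 14/1.
  2 + 1/14 = 29/14
  1 + 14/29 = 43/29
  5 + 29/43 = 244/43
  2 + 43/244 = 531/244
  2 + 244/531 = 1306/531
  2 + 531/1306 = 3143/1306
  17 + 1306/3143 = 54737/3143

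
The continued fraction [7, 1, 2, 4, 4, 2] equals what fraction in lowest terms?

946/123

Fold from the inside: start with 2/1.
  4 + 1/2 = 9/2
  4 + 2/9 = 38/9
  2 + 9/38 = 85/38
  1 + 38/85 = 123/85
  7 + 85/123 = 946/123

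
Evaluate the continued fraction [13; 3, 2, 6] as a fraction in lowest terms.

598/45

Using pₖ = aₖpₖ₋₁ + pₖ₋₂ and qₖ = aₖqₖ₋₁ + qₖ₋₂:
  k=0: a=13, p=13, q=1
  k=1: a=3, p=40, q=3
  k=2: a=2, p=93, q=7
  k=3: a=6, p=598, q=45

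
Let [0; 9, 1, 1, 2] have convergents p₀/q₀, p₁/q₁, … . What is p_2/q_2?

Using pₖ = aₖpₖ₋₁ + pₖ₋₂, qₖ = aₖqₖ₋₁ + qₖ₋₂ (with p₋₁=1, p₋₂=0, q₋₁=0, q₋₂=1):
  k=0: a=0, p=0, q=1
  k=1: a=9, p=1, q=9
  k=2: a=1, p=1, q=10

1/10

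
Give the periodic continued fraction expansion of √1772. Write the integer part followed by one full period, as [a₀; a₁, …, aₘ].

[42; 10, 1, 1, 20, 1, 1, 10, 84]

a₀ = ⌊√1772⌋ = 42.
With m₀=0, d₀=1 and mₖ₊₁ = dₖaₖ − mₖ, dₖ₊₁ = (n − mₖ₊₁²)/dₖ, aₖ₊₁ = ⌊(a₀+mₖ₊₁)/dₖ₊₁⌋:
  k=1: m=42, d=8, a=10
  k=2: m=38, d=41, a=1
  k=3: m=3, d=43, a=1
  k=4: m=40, d=4, a=20
  k=5: m=40, d=43, a=1
  k=6: m=3, d=41, a=1
  k=7: m=38, d=8, a=10
  k=8: m=42, d=1, a=84
d=1 and a=2a₀=84 at k=8, so the next step gives (m, d) = (42, 8) again — its k=1 value — and the period has length 8.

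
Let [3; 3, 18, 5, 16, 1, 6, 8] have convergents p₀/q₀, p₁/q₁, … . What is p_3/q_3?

925/278

Using pₖ = aₖpₖ₋₁ + pₖ₋₂, qₖ = aₖqₖ₋₁ + qₖ₋₂ (with p₋₁=1, p₋₂=0, q₋₁=0, q₋₂=1):
  k=0: a=3, p=3, q=1
  k=1: a=3, p=10, q=3
  k=2: a=18, p=183, q=55
  k=3: a=5, p=925, q=278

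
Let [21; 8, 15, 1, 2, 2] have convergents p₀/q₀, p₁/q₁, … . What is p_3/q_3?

Using pₖ = aₖpₖ₋₁ + pₖ₋₂, qₖ = aₖqₖ₋₁ + qₖ₋₂ (with p₋₁=1, p₋₂=0, q₋₁=0, q₋₂=1):
  k=0: a=21, p=21, q=1
  k=1: a=8, p=169, q=8
  k=2: a=15, p=2556, q=121
  k=3: a=1, p=2725, q=129

2725/129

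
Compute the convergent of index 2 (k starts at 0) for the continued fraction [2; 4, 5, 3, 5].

47/21

Using pₖ = aₖpₖ₋₁ + pₖ₋₂, qₖ = aₖqₖ₋₁ + qₖ₋₂ (with p₋₁=1, p₋₂=0, q₋₁=0, q₋₂=1):
  k=0: a=2, p=2, q=1
  k=1: a=4, p=9, q=4
  k=2: a=5, p=47, q=21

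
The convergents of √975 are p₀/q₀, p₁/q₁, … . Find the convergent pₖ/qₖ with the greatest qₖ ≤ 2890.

77719/2489

√975 = [31; 4, 2, 4, 62, …] (period length 4).
Convergents:
  p_0/q_0 = 31/1
  p_1/q_1 = 125/4
  p_2/q_2 = 281/9
  p_3/q_3 = 1249/40
  p_4/q_4 = 77719/2489
  p_5/q_5 = 312125/9996
q_4 = 2489 ≤ 2890 < 9996 = q_5, so the answer is 77719/2489.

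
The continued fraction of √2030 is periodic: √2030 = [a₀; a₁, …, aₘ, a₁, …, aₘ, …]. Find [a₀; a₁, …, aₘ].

[45; 18, 90]

a₀ = ⌊√2030⌋ = 45.
With m₀=0, d₀=1 and mₖ₊₁ = dₖaₖ − mₖ, dₖ₊₁ = (n − mₖ₊₁²)/dₖ, aₖ₊₁ = ⌊(a₀+mₖ₊₁)/dₖ₊₁⌋:
  k=1: m=45, d=5, a=18
  k=2: m=45, d=1, a=90
d=1 and a=2a₀=90 at k=2, so the next step gives (m, d) = (45, 5) again — its k=1 value — and the period has length 2.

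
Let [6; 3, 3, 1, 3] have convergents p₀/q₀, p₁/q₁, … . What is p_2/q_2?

Using pₖ = aₖpₖ₋₁ + pₖ₋₂, qₖ = aₖqₖ₋₁ + qₖ₋₂ (with p₋₁=1, p₋₂=0, q₋₁=0, q₋₂=1):
  k=0: a=6, p=6, q=1
  k=1: a=3, p=19, q=3
  k=2: a=3, p=63, q=10

63/10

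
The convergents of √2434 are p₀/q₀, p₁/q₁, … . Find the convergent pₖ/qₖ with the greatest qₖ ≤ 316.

√2434 = [49; 2, 1, 48, 1, 2, 98, …] (period length 6).
Convergents:
  p_0/q_0 = 49/1
  p_1/q_1 = 99/2
  p_2/q_2 = 148/3
  p_3/q_3 = 7203/146
  p_4/q_4 = 7351/149
  p_5/q_5 = 21905/444
q_4 = 149 ≤ 316 < 444 = q_5, so the answer is 7351/149.

7351/149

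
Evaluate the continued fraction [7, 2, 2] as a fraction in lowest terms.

37/5

Fold from the inside: start with 2/1.
  2 + 1/2 = 5/2
  7 + 2/5 = 37/5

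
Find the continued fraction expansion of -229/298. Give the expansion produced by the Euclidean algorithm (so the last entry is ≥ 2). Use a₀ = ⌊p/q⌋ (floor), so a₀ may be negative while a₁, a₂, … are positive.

[-1; 4, 3, 7, 3]

-229 = -1×298 + 69
298 = 4×69 + 22
69 = 3×22 + 3
22 = 7×3 + 1
3 = 3×1 + 0  (stop)
So -229/298 = [-1; 4, 3, 7, 3].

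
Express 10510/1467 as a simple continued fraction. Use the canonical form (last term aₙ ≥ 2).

10510 = 7×1467 + 241
1467 = 6×241 + 21
241 = 11×21 + 10
21 = 2×10 + 1
10 = 10×1 + 0  (stop)
So 10510/1467 = [7; 6, 11, 2, 10].

[7; 6, 11, 2, 10]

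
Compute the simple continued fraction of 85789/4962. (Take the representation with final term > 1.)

[17; 3, 2, 5, 2, 3, 17]

85789 = 17*4962 + 1435
4962 = 3*1435 + 657
1435 = 2*657 + 121
657 = 5*121 + 52
121 = 2*52 + 17
52 = 3*17 + 1
17 = 17*1 + 0  (stop)
So 85789/4962 = [17; 3, 2, 5, 2, 3, 17].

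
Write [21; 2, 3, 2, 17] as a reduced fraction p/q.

Using pₖ = aₖpₖ₋₁ + pₖ₋₂ and qₖ = aₖqₖ₋₁ + qₖ₋₂:
  k=0: a=21, p=21, q=1
  k=1: a=2, p=43, q=2
  k=2: a=3, p=150, q=7
  k=3: a=2, p=343, q=16
  k=4: a=17, p=5981, q=279

5981/279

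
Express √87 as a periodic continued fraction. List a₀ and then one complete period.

[9; 3, 18]

a₀ = ⌊√87⌋ = 9.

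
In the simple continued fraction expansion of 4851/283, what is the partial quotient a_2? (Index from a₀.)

4851 = 17·283 + 40   →  a_0 = 17
283 = 7·40 + 3   →  a_1 = 7
40 = 13·3 + 1   →  a_2 = 13

13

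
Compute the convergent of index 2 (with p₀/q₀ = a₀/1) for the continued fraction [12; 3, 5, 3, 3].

197/16

Using pₖ = aₖpₖ₋₁ + pₖ₋₂, qₖ = aₖqₖ₋₁ + qₖ₋₂ (with p₋₁=1, p₋₂=0, q₋₁=0, q₋₂=1):
  k=0: a=12, p=12, q=1
  k=1: a=3, p=37, q=3
  k=2: a=5, p=197, q=16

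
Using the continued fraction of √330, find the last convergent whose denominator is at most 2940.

23761/1308

√330 = [18; 6, 36, …] (period length 2).
Convergents:
  p_0/q_0 = 18/1
  p_1/q_1 = 109/6
  p_2/q_2 = 3942/217
  p_3/q_3 = 23761/1308
  p_4/q_4 = 859338/47305
q_3 = 1308 ≤ 2940 < 47305 = q_4, so the answer is 23761/1308.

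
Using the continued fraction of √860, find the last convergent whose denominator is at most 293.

3871/132

√860 = [29; 3, 14, 3, 58, …] (period length 4).
Convergents:
  p_0/q_0 = 29/1
  p_1/q_1 = 88/3
  p_2/q_2 = 1261/43
  p_3/q_3 = 3871/132
  p_4/q_4 = 225779/7699
q_3 = 132 ≤ 293 < 7699 = q_4, so the answer is 3871/132.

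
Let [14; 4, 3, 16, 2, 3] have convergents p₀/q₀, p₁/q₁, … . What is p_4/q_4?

Using pₖ = aₖpₖ₋₁ + pₖ₋₂, qₖ = aₖqₖ₋₁ + qₖ₋₂ (with p₋₁=1, p₋₂=0, q₋₁=0, q₋₂=1):
  k=0: a=14, p=14, q=1
  k=1: a=4, p=57, q=4
  k=2: a=3, p=185, q=13
  k=3: a=16, p=3017, q=212
  k=4: a=2, p=6219, q=437

6219/437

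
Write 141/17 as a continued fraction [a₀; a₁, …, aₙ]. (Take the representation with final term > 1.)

141 = 8·17 + 5
17 = 3·5 + 2
5 = 2·2 + 1
2 = 2·1 + 0  (stop)
So 141/17 = [8; 3, 2, 2].

[8; 3, 2, 2]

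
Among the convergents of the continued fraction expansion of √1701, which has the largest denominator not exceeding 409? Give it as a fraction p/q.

16621/403

√1701 = [41; 4, 8, 1, 10, 1, 8, 4, 82, …] (period length 8).
Convergents:
  p_0/q_0 = 41/1
  p_1/q_1 = 165/4
  p_2/q_2 = 1361/33
  p_3/q_3 = 1526/37
  p_4/q_4 = 16621/403
  p_5/q_5 = 18147/440
q_4 = 403 ≤ 409 < 440 = q_5, so the answer is 16621/403.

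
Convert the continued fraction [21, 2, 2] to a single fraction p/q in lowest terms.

107/5

Fold from the inside: start with 2/1.
  2 + 1/2 = 5/2
  21 + 2/5 = 107/5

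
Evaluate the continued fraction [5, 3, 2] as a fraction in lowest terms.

37/7

Fold from the inside: start with 2/1.
  3 + 1/2 = 7/2
  5 + 2/7 = 37/7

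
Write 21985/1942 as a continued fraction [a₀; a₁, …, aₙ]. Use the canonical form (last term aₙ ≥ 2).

[11; 3, 8, 1, 1, 6, 1, 4]

21985 = 11*1942 + 623
1942 = 3*623 + 73
623 = 8*73 + 39
73 = 1*39 + 34
39 = 1*34 + 5
34 = 6*5 + 4
5 = 1*4 + 1
4 = 4*1 + 0  (stop)
So 21985/1942 = [11; 3, 8, 1, 1, 6, 1, 4].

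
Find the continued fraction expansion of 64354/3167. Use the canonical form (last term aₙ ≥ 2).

64354 = 20*3167 + 1014
3167 = 3*1014 + 125
1014 = 8*125 + 14
125 = 8*14 + 13
14 = 1*13 + 1
13 = 13*1 + 0  (stop)
So 64354/3167 = [20; 3, 8, 8, 1, 13].

[20; 3, 8, 8, 1, 13]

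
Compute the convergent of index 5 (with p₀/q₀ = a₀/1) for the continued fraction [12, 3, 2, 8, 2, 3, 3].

5333/434

Using pₖ = aₖpₖ₋₁ + pₖ₋₂, qₖ = aₖqₖ₋₁ + qₖ₋₂ (with p₋₁=1, p₋₂=0, q₋₁=0, q₋₂=1):
  k=0: a=12, p=12, q=1
  k=1: a=3, p=37, q=3
  k=2: a=2, p=86, q=7
  k=3: a=8, p=725, q=59
  k=4: a=2, p=1536, q=125
  k=5: a=3, p=5333, q=434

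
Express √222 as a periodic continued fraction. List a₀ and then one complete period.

[14; 1, 8, 1, 28]

a₀ = ⌊√222⌋ = 14.
With m₀=0, d₀=1 and mₖ₊₁ = dₖaₖ − mₖ, dₖ₊₁ = (n − mₖ₊₁²)/dₖ, aₖ₊₁ = ⌊(a₀+mₖ₊₁)/dₖ₊₁⌋:
  k=1: m=14, d=26, a=1
  k=2: m=12, d=3, a=8
  k=3: m=12, d=26, a=1
  k=4: m=14, d=1, a=28
d=1 and a=2a₀=28 at k=4, so the next step gives (m, d) = (14, 26) again — its k=1 value — and the period has length 4.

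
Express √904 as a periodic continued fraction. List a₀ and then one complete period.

[30; 15, 60]

a₀ = ⌊√904⌋ = 30.
With m₀=0, d₀=1 and mₖ₊₁ = dₖaₖ − mₖ, dₖ₊₁ = (n − mₖ₊₁²)/dₖ, aₖ₊₁ = ⌊(a₀+mₖ₊₁)/dₖ₊₁⌋:
  k=1: m=30, d=4, a=15
  k=2: m=30, d=1, a=60
d=1 and a=2a₀=60 at k=2, so the next step gives (m, d) = (30, 4) again — its k=1 value — and the period has length 2.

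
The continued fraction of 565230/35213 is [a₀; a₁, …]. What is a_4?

12

565230 = 16·35213 + 1822   →  a_0 = 16
35213 = 19·1822 + 595   →  a_1 = 19
1822 = 3·595 + 37   →  a_2 = 3
595 = 16·37 + 3   →  a_3 = 16
37 = 12·3 + 1   →  a_4 = 12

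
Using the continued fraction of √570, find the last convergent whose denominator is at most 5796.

72961/3056

√570 = [23; 1, 6, 1, 46, …] (period length 4).
Convergents:
  p_0/q_0 = 23/1
  p_1/q_1 = 24/1
  p_2/q_2 = 167/7
  p_3/q_3 = 191/8
  p_4/q_4 = 8953/375
  p_5/q_5 = 9144/383
  p_6/q_6 = 63817/2673
  p_7/q_7 = 72961/3056
  p_8/q_8 = 3420023/143249
q_7 = 3056 ≤ 5796 < 143249 = q_8, so the answer is 72961/3056.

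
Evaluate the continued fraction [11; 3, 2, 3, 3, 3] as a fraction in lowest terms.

Using pₖ = aₖpₖ₋₁ + pₖ₋₂ and qₖ = aₖqₖ₋₁ + qₖ₋₂:
  k=0: a=11, p=11, q=1
  k=1: a=3, p=34, q=3
  k=2: a=2, p=79, q=7
  k=3: a=3, p=271, q=24
  k=4: a=3, p=892, q=79
  k=5: a=3, p=2947, q=261

2947/261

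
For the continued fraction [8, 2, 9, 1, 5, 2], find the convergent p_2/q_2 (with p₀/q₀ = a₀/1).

161/19

Using pₖ = aₖpₖ₋₁ + pₖ₋₂, qₖ = aₖqₖ₋₁ + qₖ₋₂ (with p₋₁=1, p₋₂=0, q₋₁=0, q₋₂=1):
  k=0: a=8, p=8, q=1
  k=1: a=2, p=17, q=2
  k=2: a=9, p=161, q=19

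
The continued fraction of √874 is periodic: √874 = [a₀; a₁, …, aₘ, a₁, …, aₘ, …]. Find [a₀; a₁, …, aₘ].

[29; 1, 1, 3, 2, 3, 1, 1, 58]

a₀ = ⌊√874⌋ = 29.
With m₀=0, d₀=1 and mₖ₊₁ = dₖaₖ − mₖ, dₖ₊₁ = (n − mₖ₊₁²)/dₖ, aₖ₊₁ = ⌊(a₀+mₖ₊₁)/dₖ₊₁⌋:
  k=1: m=29, d=33, a=1
  k=2: m=4, d=26, a=1
  k=3: m=22, d=15, a=3
  k=4: m=23, d=23, a=2
  k=5: m=23, d=15, a=3
  k=6: m=22, d=26, a=1
  k=7: m=4, d=33, a=1
  k=8: m=29, d=1, a=58
d=1 and a=2a₀=58 at k=8, so the next step gives (m, d) = (29, 33) again — its k=1 value — and the period has length 8.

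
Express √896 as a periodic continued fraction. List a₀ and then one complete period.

[29; 1, 13, 1, 58]

a₀ = ⌊√896⌋ = 29.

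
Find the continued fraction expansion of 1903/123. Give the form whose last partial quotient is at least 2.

1903 = 15·123 + 58
123 = 2·58 + 7
58 = 8·7 + 2
7 = 3·2 + 1
2 = 2·1 + 0  (stop)
So 1903/123 = [15; 2, 8, 3, 2].

[15; 2, 8, 3, 2]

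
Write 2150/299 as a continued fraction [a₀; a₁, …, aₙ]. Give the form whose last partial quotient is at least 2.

2150 = 7·299 + 57
299 = 5·57 + 14
57 = 4·14 + 1
14 = 14·1 + 0  (stop)
So 2150/299 = [7; 5, 4, 14].

[7; 5, 4, 14]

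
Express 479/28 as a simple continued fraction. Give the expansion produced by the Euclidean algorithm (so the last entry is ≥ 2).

[17; 9, 3]

479 = 17*28 + 3
28 = 9*3 + 1
3 = 3*1 + 0  (stop)
So 479/28 = [17; 9, 3].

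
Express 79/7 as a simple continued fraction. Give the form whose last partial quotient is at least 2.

79 = 11×7 + 2
7 = 3×2 + 1
2 = 2×1 + 0  (stop)
So 79/7 = [11; 3, 2].

[11; 3, 2]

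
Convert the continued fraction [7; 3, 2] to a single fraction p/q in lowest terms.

Fold from the inside: start with 2/1.
  3 + 1/2 = 7/2
  7 + 2/7 = 51/7

51/7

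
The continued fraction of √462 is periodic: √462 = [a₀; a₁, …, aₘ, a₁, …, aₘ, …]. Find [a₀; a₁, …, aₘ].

[21; 2, 42]

a₀ = ⌊√462⌋ = 21.
With m₀=0, d₀=1 and mₖ₊₁ = dₖaₖ − mₖ, dₖ₊₁ = (n − mₖ₊₁²)/dₖ, aₖ₊₁ = ⌊(a₀+mₖ₊₁)/dₖ₊₁⌋:
  k=1: m=21, d=21, a=2
  k=2: m=21, d=1, a=42
d=1 and a=2a₀=42 at k=2, so the next step gives (m, d) = (21, 21) again — its k=1 value — and the period has length 2.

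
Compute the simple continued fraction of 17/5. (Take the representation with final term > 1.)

[3; 2, 2]

17 = 3*5 + 2
5 = 2*2 + 1
2 = 2*1 + 0  (stop)
So 17/5 = [3; 2, 2].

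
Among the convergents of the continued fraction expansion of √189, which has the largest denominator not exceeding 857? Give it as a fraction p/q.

6049/440

√189 = [13; 1, 2, 1, 26, …] (period length 4).
Convergents:
  p_0/q_0 = 13/1
  p_1/q_1 = 14/1
  p_2/q_2 = 41/3
  p_3/q_3 = 55/4
  p_4/q_4 = 1471/107
  p_5/q_5 = 1526/111
  p_6/q_6 = 4523/329
  p_7/q_7 = 6049/440
  p_8/q_8 = 161797/11769
q_7 = 440 ≤ 857 < 11769 = q_8, so the answer is 6049/440.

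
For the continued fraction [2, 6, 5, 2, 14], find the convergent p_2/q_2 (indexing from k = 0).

Using pₖ = aₖpₖ₋₁ + pₖ₋₂, qₖ = aₖqₖ₋₁ + qₖ₋₂ (with p₋₁=1, p₋₂=0, q₋₁=0, q₋₂=1):
  k=0: a=2, p=2, q=1
  k=1: a=6, p=13, q=6
  k=2: a=5, p=67, q=31

67/31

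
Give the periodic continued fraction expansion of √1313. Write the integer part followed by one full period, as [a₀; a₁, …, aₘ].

[36; 4, 4, 72]

a₀ = ⌊√1313⌋ = 36.
With m₀=0, d₀=1 and mₖ₊₁ = dₖaₖ − mₖ, dₖ₊₁ = (n − mₖ₊₁²)/dₖ, aₖ₊₁ = ⌊(a₀+mₖ₊₁)/dₖ₊₁⌋:
  k=1: m=36, d=17, a=4
  k=2: m=32, d=17, a=4
  k=3: m=36, d=1, a=72
d=1 and a=2a₀=72 at k=3, so the next step gives (m, d) = (36, 17) again — its k=1 value — and the period has length 3.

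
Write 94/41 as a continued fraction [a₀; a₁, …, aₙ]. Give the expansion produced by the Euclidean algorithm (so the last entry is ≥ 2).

94 = 2*41 + 12
41 = 3*12 + 5
12 = 2*5 + 2
5 = 2*2 + 1
2 = 2*1 + 0  (stop)
So 94/41 = [2; 3, 2, 2, 2].

[2; 3, 2, 2, 2]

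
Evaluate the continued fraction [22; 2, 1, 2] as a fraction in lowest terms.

179/8

Using pₖ = aₖpₖ₋₁ + pₖ₋₂ and qₖ = aₖqₖ₋₁ + qₖ₋₂:
  k=0: a=22, p=22, q=1
  k=1: a=2, p=45, q=2
  k=2: a=1, p=67, q=3
  k=3: a=2, p=179, q=8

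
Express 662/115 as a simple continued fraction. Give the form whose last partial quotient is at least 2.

[5; 1, 3, 9, 3]

662 = 5·115 + 87
115 = 1·87 + 28
87 = 3·28 + 3
28 = 9·3 + 1
3 = 3·1 + 0  (stop)
So 662/115 = [5; 1, 3, 9, 3].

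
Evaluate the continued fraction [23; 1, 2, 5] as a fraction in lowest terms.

Fold from the inside: start with 5/1.
  2 + 1/5 = 11/5
  1 + 5/11 = 16/11
  23 + 11/16 = 379/16

379/16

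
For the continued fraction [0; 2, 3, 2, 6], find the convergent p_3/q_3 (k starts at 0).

Using pₖ = aₖpₖ₋₁ + pₖ₋₂, qₖ = aₖqₖ₋₁ + qₖ₋₂ (with p₋₁=1, p₋₂=0, q₋₁=0, q₋₂=1):
  k=0: a=0, p=0, q=1
  k=1: a=2, p=1, q=2
  k=2: a=3, p=3, q=7
  k=3: a=2, p=7, q=16

7/16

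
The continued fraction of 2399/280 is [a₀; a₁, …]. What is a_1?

1

2399 = 8·280 + 159   →  a_0 = 8
280 = 1·159 + 121   →  a_1 = 1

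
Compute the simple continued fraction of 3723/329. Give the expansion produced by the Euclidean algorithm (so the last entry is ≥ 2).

3723 = 11×329 + 104
329 = 3×104 + 17
104 = 6×17 + 2
17 = 8×2 + 1
2 = 2×1 + 0  (stop)
So 3723/329 = [11; 3, 6, 8, 2].

[11; 3, 6, 8, 2]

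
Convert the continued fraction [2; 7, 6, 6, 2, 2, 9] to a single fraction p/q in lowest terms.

Fold from the inside: start with 9/1.
  2 + 1/9 = 19/9
  2 + 9/19 = 47/19
  6 + 19/47 = 301/47
  6 + 47/301 = 1853/301
  7 + 301/1853 = 13272/1853
  2 + 1853/13272 = 28397/13272

28397/13272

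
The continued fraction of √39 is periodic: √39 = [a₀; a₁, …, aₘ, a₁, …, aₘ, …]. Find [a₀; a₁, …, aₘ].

a₀ = ⌊√39⌋ = 6.

[6; 4, 12]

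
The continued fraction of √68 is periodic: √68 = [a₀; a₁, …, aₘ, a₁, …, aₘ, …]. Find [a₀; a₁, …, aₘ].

[8; 4, 16]

a₀ = ⌊√68⌋ = 8.
With m₀=0, d₀=1 and mₖ₊₁ = dₖaₖ − mₖ, dₖ₊₁ = (n − mₖ₊₁²)/dₖ, aₖ₊₁ = ⌊(a₀+mₖ₊₁)/dₖ₊₁⌋:
  k=1: m=8, d=4, a=4
  k=2: m=8, d=1, a=16
d=1 and a=2a₀=16 at k=2, so the next step gives (m, d) = (8, 4) again — its k=1 value — and the period has length 2.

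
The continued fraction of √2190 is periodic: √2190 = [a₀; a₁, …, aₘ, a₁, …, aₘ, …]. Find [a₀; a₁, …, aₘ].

[46; 1, 3, 1, 14, 1, 3, 1, 92]

a₀ = ⌊√2190⌋ = 46.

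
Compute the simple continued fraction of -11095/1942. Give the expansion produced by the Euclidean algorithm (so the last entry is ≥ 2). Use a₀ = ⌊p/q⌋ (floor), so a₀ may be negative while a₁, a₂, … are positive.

-11095 = -6·1942 + 557
1942 = 3·557 + 271
557 = 2·271 + 15
271 = 18·15 + 1
15 = 15·1 + 0  (stop)
So -11095/1942 = [-6; 3, 2, 18, 15].

[-6; 3, 2, 18, 15]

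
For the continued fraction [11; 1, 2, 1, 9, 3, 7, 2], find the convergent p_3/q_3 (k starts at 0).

47/4

Using pₖ = aₖpₖ₋₁ + pₖ₋₂, qₖ = aₖqₖ₋₁ + qₖ₋₂ (with p₋₁=1, p₋₂=0, q₋₁=0, q₋₂=1):
  k=0: a=11, p=11, q=1
  k=1: a=1, p=12, q=1
  k=2: a=2, p=35, q=3
  k=3: a=1, p=47, q=4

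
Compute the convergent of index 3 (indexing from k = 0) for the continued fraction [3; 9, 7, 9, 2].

1819/585

Using pₖ = aₖpₖ₋₁ + pₖ₋₂, qₖ = aₖqₖ₋₁ + qₖ₋₂ (with p₋₁=1, p₋₂=0, q₋₁=0, q₋₂=1):
  k=0: a=3, p=3, q=1
  k=1: a=9, p=28, q=9
  k=2: a=7, p=199, q=64
  k=3: a=9, p=1819, q=585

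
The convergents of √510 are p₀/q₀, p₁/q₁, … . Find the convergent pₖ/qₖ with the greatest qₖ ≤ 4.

45/2

√510 = [22; 1, 1, 2, 1, 1, 44, …] (period length 6).
Convergents:
  p_0/q_0 = 22/1
  p_1/q_1 = 23/1
  p_2/q_2 = 45/2
  p_3/q_3 = 113/5
q_2 = 2 ≤ 4 < 5 = q_3, so the answer is 45/2.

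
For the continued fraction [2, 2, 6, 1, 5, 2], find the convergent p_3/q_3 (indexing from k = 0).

Using pₖ = aₖpₖ₋₁ + pₖ₋₂, qₖ = aₖqₖ₋₁ + qₖ₋₂ (with p₋₁=1, p₋₂=0, q₋₁=0, q₋₂=1):
  k=0: a=2, p=2, q=1
  k=1: a=2, p=5, q=2
  k=2: a=6, p=32, q=13
  k=3: a=1, p=37, q=15

37/15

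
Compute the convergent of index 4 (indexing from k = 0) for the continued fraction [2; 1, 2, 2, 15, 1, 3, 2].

293/108

Using pₖ = aₖpₖ₋₁ + pₖ₋₂, qₖ = aₖqₖ₋₁ + qₖ₋₂ (with p₋₁=1, p₋₂=0, q₋₁=0, q₋₂=1):
  k=0: a=2, p=2, q=1
  k=1: a=1, p=3, q=1
  k=2: a=2, p=8, q=3
  k=3: a=2, p=19, q=7
  k=4: a=15, p=293, q=108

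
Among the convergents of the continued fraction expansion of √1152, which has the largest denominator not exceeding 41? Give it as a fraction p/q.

577/17

√1152 = [33; 1, 15, 1, 66, …] (period length 4).
Convergents:
  p_0/q_0 = 33/1
  p_1/q_1 = 34/1
  p_2/q_2 = 543/16
  p_3/q_3 = 577/17
  p_4/q_4 = 38625/1138
q_3 = 17 ≤ 41 < 1138 = q_4, so the answer is 577/17.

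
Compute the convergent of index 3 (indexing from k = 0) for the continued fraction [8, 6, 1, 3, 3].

Using pₖ = aₖpₖ₋₁ + pₖ₋₂, qₖ = aₖqₖ₋₁ + qₖ₋₂ (with p₋₁=1, p₋₂=0, q₋₁=0, q₋₂=1):
  k=0: a=8, p=8, q=1
  k=1: a=6, p=49, q=6
  k=2: a=1, p=57, q=7
  k=3: a=3, p=220, q=27

220/27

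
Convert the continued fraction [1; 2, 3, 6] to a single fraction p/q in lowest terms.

Fold from the inside: start with 6/1.
  3 + 1/6 = 19/6
  2 + 6/19 = 44/19
  1 + 19/44 = 63/44

63/44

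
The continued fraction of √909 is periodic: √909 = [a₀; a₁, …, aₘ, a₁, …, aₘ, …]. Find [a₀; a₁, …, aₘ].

a₀ = ⌊√909⌋ = 30.
With m₀=0, d₀=1 and mₖ₊₁ = dₖaₖ − mₖ, dₖ₊₁ = (n − mₖ₊₁²)/dₖ, aₖ₊₁ = ⌊(a₀+mₖ₊₁)/dₖ₊₁⌋:
  k=1: m=30, d=9, a=6
  k=2: m=24, d=37, a=1
  k=3: m=13, d=20, a=2
  k=4: m=27, d=9, a=6
  k=5: m=27, d=20, a=2
  k=6: m=13, d=37, a=1
  k=7: m=24, d=9, a=6
  k=8: m=30, d=1, a=60
d=1 and a=2a₀=60 at k=8, so the next step gives (m, d) = (30, 9) again — its k=1 value — and the period has length 8.

[30; 6, 1, 2, 6, 2, 1, 6, 60]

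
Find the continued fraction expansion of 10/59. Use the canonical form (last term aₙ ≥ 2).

[0; 5, 1, 9]

10 = 0·59 + 10
59 = 5·10 + 9
10 = 1·9 + 1
9 = 9·1 + 0  (stop)
So 10/59 = [0; 5, 1, 9].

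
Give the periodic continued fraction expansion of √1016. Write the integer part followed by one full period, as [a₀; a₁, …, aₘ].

a₀ = ⌊√1016⌋ = 31.
With m₀=0, d₀=1 and mₖ₊₁ = dₖaₖ − mₖ, dₖ₊₁ = (n − mₖ₊₁²)/dₖ, aₖ₊₁ = ⌊(a₀+mₖ₊₁)/dₖ₊₁⌋:
  k=1: m=31, d=55, a=1
  k=2: m=24, d=8, a=6
  k=3: m=24, d=55, a=1
  k=4: m=31, d=1, a=62
d=1 and a=2a₀=62 at k=4, so the next step gives (m, d) = (31, 55) again — its k=1 value — and the period has length 4.

[31; 1, 6, 1, 62]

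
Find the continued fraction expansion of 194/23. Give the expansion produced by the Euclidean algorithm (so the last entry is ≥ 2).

194 = 8*23 + 10
23 = 2*10 + 3
10 = 3*3 + 1
3 = 3*1 + 0  (stop)
So 194/23 = [8; 2, 3, 3].

[8; 2, 3, 3]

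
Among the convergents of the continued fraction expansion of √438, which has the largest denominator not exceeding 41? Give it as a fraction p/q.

√438 = [20; 1, 12, 1, 40, …] (period length 4).
Convergents:
  p_0/q_0 = 20/1
  p_1/q_1 = 21/1
  p_2/q_2 = 272/13
  p_3/q_3 = 293/14
  p_4/q_4 = 11992/573
q_3 = 14 ≤ 41 < 573 = q_4, so the answer is 293/14.

293/14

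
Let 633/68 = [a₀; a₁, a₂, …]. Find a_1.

633 = 9·68 + 21   →  a_0 = 9
68 = 3·21 + 5   →  a_1 = 3

3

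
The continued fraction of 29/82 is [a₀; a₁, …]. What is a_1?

2

29 = 0·82 + 29   →  a_0 = 0
82 = 2·29 + 24   →  a_1 = 2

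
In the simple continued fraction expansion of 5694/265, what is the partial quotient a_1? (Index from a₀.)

2

5694 = 21·265 + 129   →  a_0 = 21
265 = 2·129 + 7   →  a_1 = 2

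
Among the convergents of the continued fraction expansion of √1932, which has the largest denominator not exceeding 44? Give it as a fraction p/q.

967/22

√1932 = [43; 1, 20, 1, 86, …] (period length 4).
Convergents:
  p_0/q_0 = 43/1
  p_1/q_1 = 44/1
  p_2/q_2 = 923/21
  p_3/q_3 = 967/22
  p_4/q_4 = 84085/1913
q_3 = 22 ≤ 44 < 1913 = q_4, so the answer is 967/22.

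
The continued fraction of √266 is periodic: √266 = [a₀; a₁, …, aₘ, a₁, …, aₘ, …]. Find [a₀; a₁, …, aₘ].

a₀ = ⌊√266⌋ = 16.
With m₀=0, d₀=1 and mₖ₊₁ = dₖaₖ − mₖ, dₖ₊₁ = (n − mₖ₊₁²)/dₖ, aₖ₊₁ = ⌊(a₀+mₖ₊₁)/dₖ₊₁⌋:
  k=1: m=16, d=10, a=3
  k=2: m=14, d=7, a=4
  k=3: m=14, d=10, a=3
  k=4: m=16, d=1, a=32
d=1 and a=2a₀=32 at k=4, so the next step gives (m, d) = (16, 10) again — its k=1 value — and the period has length 4.

[16; 3, 4, 3, 32]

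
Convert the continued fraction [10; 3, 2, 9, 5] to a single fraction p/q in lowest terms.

3467/337

Using pₖ = aₖpₖ₋₁ + pₖ₋₂ and qₖ = aₖqₖ₋₁ + qₖ₋₂:
  k=0: a=10, p=10, q=1
  k=1: a=3, p=31, q=3
  k=2: a=2, p=72, q=7
  k=3: a=9, p=679, q=66
  k=4: a=5, p=3467, q=337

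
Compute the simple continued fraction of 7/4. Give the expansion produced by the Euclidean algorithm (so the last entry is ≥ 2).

[1; 1, 3]

7 = 1*4 + 3
4 = 1*3 + 1
3 = 3*1 + 0  (stop)
So 7/4 = [1; 1, 3].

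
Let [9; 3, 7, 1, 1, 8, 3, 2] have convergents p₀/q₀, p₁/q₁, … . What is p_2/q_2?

Using pₖ = aₖpₖ₋₁ + pₖ₋₂, qₖ = aₖqₖ₋₁ + qₖ₋₂ (with p₋₁=1, p₋₂=0, q₋₁=0, q₋₂=1):
  k=0: a=9, p=9, q=1
  k=1: a=3, p=28, q=3
  k=2: a=7, p=205, q=22

205/22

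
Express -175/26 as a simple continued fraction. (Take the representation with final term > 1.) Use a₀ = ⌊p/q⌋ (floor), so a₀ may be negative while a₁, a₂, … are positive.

-175 = -7*26 + 7
26 = 3*7 + 5
7 = 1*5 + 2
5 = 2*2 + 1
2 = 2*1 + 0  (stop)
So -175/26 = [-7; 3, 1, 2, 2].

[-7; 3, 1, 2, 2]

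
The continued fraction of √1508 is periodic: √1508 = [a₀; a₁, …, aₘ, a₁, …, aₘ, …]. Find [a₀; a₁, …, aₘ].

[38; 1, 4, 1, 76]

a₀ = ⌊√1508⌋ = 38.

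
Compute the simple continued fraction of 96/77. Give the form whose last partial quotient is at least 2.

[1; 4, 19]

96 = 1·77 + 19
77 = 4·19 + 1
19 = 19·1 + 0  (stop)
So 96/77 = [1; 4, 19].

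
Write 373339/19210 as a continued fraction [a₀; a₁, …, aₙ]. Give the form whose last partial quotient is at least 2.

[19; 2, 3, 3, 11, 7, 3, 3]

373339 = 19*19210 + 8349
19210 = 2*8349 + 2512
8349 = 3*2512 + 813
2512 = 3*813 + 73
813 = 11*73 + 10
73 = 7*10 + 3
10 = 3*3 + 1
3 = 3*1 + 0  (stop)
So 373339/19210 = [19; 2, 3, 3, 11, 7, 3, 3].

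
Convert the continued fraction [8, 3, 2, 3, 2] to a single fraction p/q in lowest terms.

456/55

Using pₖ = aₖpₖ₋₁ + pₖ₋₂ and qₖ = aₖqₖ₋₁ + qₖ₋₂:
  k=0: a=8, p=8, q=1
  k=1: a=3, p=25, q=3
  k=2: a=2, p=58, q=7
  k=3: a=3, p=199, q=24
  k=4: a=2, p=456, q=55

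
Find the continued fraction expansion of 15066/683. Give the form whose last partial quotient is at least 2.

[22; 17, 13, 3]

15066 = 22·683 + 40
683 = 17·40 + 3
40 = 13·3 + 1
3 = 3·1 + 0  (stop)
So 15066/683 = [22; 17, 13, 3].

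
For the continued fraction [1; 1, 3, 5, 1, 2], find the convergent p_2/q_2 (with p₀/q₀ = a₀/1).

Using pₖ = aₖpₖ₋₁ + pₖ₋₂, qₖ = aₖqₖ₋₁ + qₖ₋₂ (with p₋₁=1, p₋₂=0, q₋₁=0, q₋₂=1):
  k=0: a=1, p=1, q=1
  k=1: a=1, p=2, q=1
  k=2: a=3, p=7, q=4

7/4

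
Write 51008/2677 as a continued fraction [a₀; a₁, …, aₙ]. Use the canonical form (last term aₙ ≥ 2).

[19; 18, 2, 6, 11]

51008 = 19·2677 + 145
2677 = 18·145 + 67
145 = 2·67 + 11
67 = 6·11 + 1
11 = 11·1 + 0  (stop)
So 51008/2677 = [19; 18, 2, 6, 11].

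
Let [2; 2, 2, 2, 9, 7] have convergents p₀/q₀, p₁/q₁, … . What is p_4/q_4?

273/113

Using pₖ = aₖpₖ₋₁ + pₖ₋₂, qₖ = aₖqₖ₋₁ + qₖ₋₂ (with p₋₁=1, p₋₂=0, q₋₁=0, q₋₂=1):
  k=0: a=2, p=2, q=1
  k=1: a=2, p=5, q=2
  k=2: a=2, p=12, q=5
  k=3: a=2, p=29, q=12
  k=4: a=9, p=273, q=113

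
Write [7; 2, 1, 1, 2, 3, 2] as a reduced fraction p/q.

Using pₖ = aₖpₖ₋₁ + pₖ₋₂ and qₖ = aₖqₖ₋₁ + qₖ₋₂:
  k=0: a=7, p=7, q=1
  k=1: a=2, p=15, q=2
  k=2: a=1, p=22, q=3
  k=3: a=1, p=37, q=5
  k=4: a=2, p=96, q=13
  k=5: a=3, p=325, q=44
  k=6: a=2, p=746, q=101

746/101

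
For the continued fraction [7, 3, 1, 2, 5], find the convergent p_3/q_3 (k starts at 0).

80/11

Using pₖ = aₖpₖ₋₁ + pₖ₋₂, qₖ = aₖqₖ₋₁ + qₖ₋₂ (with p₋₁=1, p₋₂=0, q₋₁=0, q₋₂=1):
  k=0: a=7, p=7, q=1
  k=1: a=3, p=22, q=3
  k=2: a=1, p=29, q=4
  k=3: a=2, p=80, q=11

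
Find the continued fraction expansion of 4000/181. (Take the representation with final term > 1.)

4000 = 22×181 + 18
181 = 10×18 + 1
18 = 18×1 + 0  (stop)
So 4000/181 = [22; 10, 18].

[22; 10, 18]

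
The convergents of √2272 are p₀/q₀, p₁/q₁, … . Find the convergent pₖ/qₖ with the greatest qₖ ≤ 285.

√2272 = [47; 1, 1, 1, 94, …] (period length 4).
Convergents:
  p_0/q_0 = 47/1
  p_1/q_1 = 48/1
  p_2/q_2 = 95/2
  p_3/q_3 = 143/3
  p_4/q_4 = 13537/284
  p_5/q_5 = 13680/287
q_4 = 284 ≤ 285 < 287 = q_5, so the answer is 13537/284.

13537/284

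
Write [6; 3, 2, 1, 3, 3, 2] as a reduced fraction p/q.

Using pₖ = aₖpₖ₋₁ + pₖ₋₂ and qₖ = aₖqₖ₋₁ + qₖ₋₂:
  k=0: a=6, p=6, q=1
  k=1: a=3, p=19, q=3
  k=2: a=2, p=44, q=7
  k=3: a=1, p=63, q=10
  k=4: a=3, p=233, q=37
  k=5: a=3, p=762, q=121
  k=6: a=2, p=1757, q=279

1757/279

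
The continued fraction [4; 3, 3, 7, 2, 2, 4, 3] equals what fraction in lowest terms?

Using pₖ = aₖpₖ₋₁ + pₖ₋₂ and qₖ = aₖqₖ₋₁ + qₖ₋₂:
  k=0: a=4, p=4, q=1
  k=1: a=3, p=13, q=3
  k=2: a=3, p=43, q=10
  k=3: a=7, p=314, q=73
  k=4: a=2, p=671, q=156
  k=5: a=2, p=1656, q=385
  k=6: a=4, p=7295, q=1696
  k=7: a=3, p=23541, q=5473

23541/5473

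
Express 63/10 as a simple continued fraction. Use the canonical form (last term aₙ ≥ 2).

[6; 3, 3]

63 = 6×10 + 3
10 = 3×3 + 1
3 = 3×1 + 0  (stop)
So 63/10 = [6; 3, 3].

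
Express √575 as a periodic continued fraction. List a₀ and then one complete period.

[23; 1, 46]

a₀ = ⌊√575⌋ = 23.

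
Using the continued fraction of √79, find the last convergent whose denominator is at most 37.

80/9

√79 = [8; 1, 7, 1, 16, …] (period length 4).
Convergents:
  p_0/q_0 = 8/1
  p_1/q_1 = 9/1
  p_2/q_2 = 71/8
  p_3/q_3 = 80/9
  p_4/q_4 = 1351/152
q_3 = 9 ≤ 37 < 152 = q_4, so the answer is 80/9.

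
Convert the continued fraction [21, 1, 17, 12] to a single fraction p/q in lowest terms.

4762/217

Fold from the inside: start with 12/1.
  17 + 1/12 = 205/12
  1 + 12/205 = 217/205
  21 + 205/217 = 4762/217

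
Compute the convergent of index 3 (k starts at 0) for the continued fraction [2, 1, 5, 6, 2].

Using pₖ = aₖpₖ₋₁ + pₖ₋₂, qₖ = aₖqₖ₋₁ + qₖ₋₂ (with p₋₁=1, p₋₂=0, q₋₁=0, q₋₂=1):
  k=0: a=2, p=2, q=1
  k=1: a=1, p=3, q=1
  k=2: a=5, p=17, q=6
  k=3: a=6, p=105, q=37

105/37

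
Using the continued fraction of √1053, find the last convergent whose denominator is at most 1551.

41828/1289

√1053 = [32; 2, 4, 2, 64, …] (period length 4).
Convergents:
  p_0/q_0 = 32/1
  p_1/q_1 = 65/2
  p_2/q_2 = 292/9
  p_3/q_3 = 649/20
  p_4/q_4 = 41828/1289
  p_5/q_5 = 84305/2598
q_4 = 1289 ≤ 1551 < 2598 = q_5, so the answer is 41828/1289.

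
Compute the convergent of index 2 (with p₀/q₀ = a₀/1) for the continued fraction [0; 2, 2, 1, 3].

Using pₖ = aₖpₖ₋₁ + pₖ₋₂, qₖ = aₖqₖ₋₁ + qₖ₋₂ (with p₋₁=1, p₋₂=0, q₋₁=0, q₋₂=1):
  k=0: a=0, p=0, q=1
  k=1: a=2, p=1, q=2
  k=2: a=2, p=2, q=5

2/5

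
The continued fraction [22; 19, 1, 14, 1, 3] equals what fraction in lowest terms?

27695/1256

Fold from the inside: start with 3/1.
  1 + 1/3 = 4/3
  14 + 3/4 = 59/4
  1 + 4/59 = 63/59
  19 + 59/63 = 1256/63
  22 + 63/1256 = 27695/1256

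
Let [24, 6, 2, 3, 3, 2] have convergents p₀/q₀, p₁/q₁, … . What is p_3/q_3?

Using pₖ = aₖpₖ₋₁ + pₖ₋₂, qₖ = aₖqₖ₋₁ + qₖ₋₂ (with p₋₁=1, p₋₂=0, q₋₁=0, q₋₂=1):
  k=0: a=24, p=24, q=1
  k=1: a=6, p=145, q=6
  k=2: a=2, p=314, q=13
  k=3: a=3, p=1087, q=45

1087/45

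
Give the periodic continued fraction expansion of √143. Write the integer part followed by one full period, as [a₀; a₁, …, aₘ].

[11; 1, 22]

a₀ = ⌊√143⌋ = 11.
With m₀=0, d₀=1 and mₖ₊₁ = dₖaₖ − mₖ, dₖ₊₁ = (n − mₖ₊₁²)/dₖ, aₖ₊₁ = ⌊(a₀+mₖ₊₁)/dₖ₊₁⌋:
  k=1: m=11, d=22, a=1
  k=2: m=11, d=1, a=22
d=1 and a=2a₀=22 at k=2, so the next step gives (m, d) = (11, 22) again — its k=1 value — and the period has length 2.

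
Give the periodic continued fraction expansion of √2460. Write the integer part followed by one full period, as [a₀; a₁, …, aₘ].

a₀ = ⌊√2460⌋ = 49.
With m₀=0, d₀=1 and mₖ₊₁ = dₖaₖ − mₖ, dₖ₊₁ = (n − mₖ₊₁²)/dₖ, aₖ₊₁ = ⌊(a₀+mₖ₊₁)/dₖ₊₁⌋:
  k=1: m=49, d=59, a=1
  k=2: m=10, d=40, a=1
  k=3: m=30, d=39, a=2
  k=4: m=48, d=4, a=24
  k=5: m=48, d=39, a=2
  k=6: m=30, d=40, a=1
  k=7: m=10, d=59, a=1
  k=8: m=49, d=1, a=98
d=1 and a=2a₀=98 at k=8, so the next step gives (m, d) = (49, 59) again — its k=1 value — and the period has length 8.

[49; 1, 1, 2, 24, 2, 1, 1, 98]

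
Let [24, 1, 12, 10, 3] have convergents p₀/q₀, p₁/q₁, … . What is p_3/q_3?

Using pₖ = aₖpₖ₋₁ + pₖ₋₂, qₖ = aₖqₖ₋₁ + qₖ₋₂ (with p₋₁=1, p₋₂=0, q₋₁=0, q₋₂=1):
  k=0: a=24, p=24, q=1
  k=1: a=1, p=25, q=1
  k=2: a=12, p=324, q=13
  k=3: a=10, p=3265, q=131

3265/131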